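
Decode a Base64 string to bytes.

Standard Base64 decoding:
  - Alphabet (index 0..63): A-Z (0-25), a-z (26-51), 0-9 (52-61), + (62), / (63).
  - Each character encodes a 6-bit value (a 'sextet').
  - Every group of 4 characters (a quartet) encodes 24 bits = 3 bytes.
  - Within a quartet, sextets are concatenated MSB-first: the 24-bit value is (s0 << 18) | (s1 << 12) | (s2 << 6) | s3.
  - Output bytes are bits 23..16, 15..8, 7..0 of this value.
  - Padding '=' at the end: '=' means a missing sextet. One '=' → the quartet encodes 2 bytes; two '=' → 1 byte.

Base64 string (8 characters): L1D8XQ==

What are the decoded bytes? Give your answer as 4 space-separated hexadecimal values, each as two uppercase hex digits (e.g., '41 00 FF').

After char 0 ('L'=11): chars_in_quartet=1 acc=0xB bytes_emitted=0
After char 1 ('1'=53): chars_in_quartet=2 acc=0x2F5 bytes_emitted=0
After char 2 ('D'=3): chars_in_quartet=3 acc=0xBD43 bytes_emitted=0
After char 3 ('8'=60): chars_in_quartet=4 acc=0x2F50FC -> emit 2F 50 FC, reset; bytes_emitted=3
After char 4 ('X'=23): chars_in_quartet=1 acc=0x17 bytes_emitted=3
After char 5 ('Q'=16): chars_in_quartet=2 acc=0x5D0 bytes_emitted=3
Padding '==': partial quartet acc=0x5D0 -> emit 5D; bytes_emitted=4

Answer: 2F 50 FC 5D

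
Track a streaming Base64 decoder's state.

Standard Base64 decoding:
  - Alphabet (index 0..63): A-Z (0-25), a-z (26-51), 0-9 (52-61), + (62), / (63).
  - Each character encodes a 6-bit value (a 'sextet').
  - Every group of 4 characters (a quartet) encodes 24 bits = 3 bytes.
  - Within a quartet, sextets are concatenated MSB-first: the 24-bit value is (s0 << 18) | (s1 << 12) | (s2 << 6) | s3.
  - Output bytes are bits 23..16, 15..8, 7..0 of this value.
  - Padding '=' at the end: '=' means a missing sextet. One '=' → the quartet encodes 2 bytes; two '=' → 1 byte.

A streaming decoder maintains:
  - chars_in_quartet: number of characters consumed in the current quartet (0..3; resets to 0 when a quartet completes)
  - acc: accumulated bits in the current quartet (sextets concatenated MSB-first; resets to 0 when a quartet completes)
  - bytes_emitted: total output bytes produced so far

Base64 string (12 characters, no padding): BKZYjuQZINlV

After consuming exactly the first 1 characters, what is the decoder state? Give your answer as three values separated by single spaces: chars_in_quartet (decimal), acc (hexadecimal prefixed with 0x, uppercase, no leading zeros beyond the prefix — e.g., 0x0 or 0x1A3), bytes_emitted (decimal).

After char 0 ('B'=1): chars_in_quartet=1 acc=0x1 bytes_emitted=0

Answer: 1 0x1 0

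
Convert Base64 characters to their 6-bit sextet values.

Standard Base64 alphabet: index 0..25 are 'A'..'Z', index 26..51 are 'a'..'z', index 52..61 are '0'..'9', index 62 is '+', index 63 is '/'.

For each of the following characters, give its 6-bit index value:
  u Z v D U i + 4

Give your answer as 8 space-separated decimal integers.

Answer: 46 25 47 3 20 34 62 56

Derivation:
'u': a..z range, 26 + ord('u') − ord('a') = 46
'Z': A..Z range, ord('Z') − ord('A') = 25
'v': a..z range, 26 + ord('v') − ord('a') = 47
'D': A..Z range, ord('D') − ord('A') = 3
'U': A..Z range, ord('U') − ord('A') = 20
'i': a..z range, 26 + ord('i') − ord('a') = 34
'+': index 62
'4': 0..9 range, 52 + ord('4') − ord('0') = 56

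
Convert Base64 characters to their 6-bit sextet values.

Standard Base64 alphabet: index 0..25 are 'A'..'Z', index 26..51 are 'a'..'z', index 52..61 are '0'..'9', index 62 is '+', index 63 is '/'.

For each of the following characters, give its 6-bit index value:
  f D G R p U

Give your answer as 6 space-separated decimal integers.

Answer: 31 3 6 17 41 20

Derivation:
'f': a..z range, 26 + ord('f') − ord('a') = 31
'D': A..Z range, ord('D') − ord('A') = 3
'G': A..Z range, ord('G') − ord('A') = 6
'R': A..Z range, ord('R') − ord('A') = 17
'p': a..z range, 26 + ord('p') − ord('a') = 41
'U': A..Z range, ord('U') − ord('A') = 20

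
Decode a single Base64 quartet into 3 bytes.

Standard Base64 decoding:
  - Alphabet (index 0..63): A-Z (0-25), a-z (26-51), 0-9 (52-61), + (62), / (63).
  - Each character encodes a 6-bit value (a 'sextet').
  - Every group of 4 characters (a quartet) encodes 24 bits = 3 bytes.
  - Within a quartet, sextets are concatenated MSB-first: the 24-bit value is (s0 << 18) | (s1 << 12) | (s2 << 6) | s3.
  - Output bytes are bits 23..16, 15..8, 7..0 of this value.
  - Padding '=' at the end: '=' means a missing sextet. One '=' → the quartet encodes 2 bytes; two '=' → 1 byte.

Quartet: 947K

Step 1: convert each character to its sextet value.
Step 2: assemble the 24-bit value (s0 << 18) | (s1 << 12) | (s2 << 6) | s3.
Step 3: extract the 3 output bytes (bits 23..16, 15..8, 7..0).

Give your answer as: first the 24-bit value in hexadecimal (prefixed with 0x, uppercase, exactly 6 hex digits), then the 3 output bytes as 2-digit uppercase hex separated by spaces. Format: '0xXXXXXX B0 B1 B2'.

Answer: 0xF78ECA F7 8E CA

Derivation:
Sextets: 9=61, 4=56, 7=59, K=10
24-bit: (61<<18) | (56<<12) | (59<<6) | 10
      = 0xF40000 | 0x038000 | 0x000EC0 | 0x00000A
      = 0xF78ECA
Bytes: (v>>16)&0xFF=F7, (v>>8)&0xFF=8E, v&0xFF=CA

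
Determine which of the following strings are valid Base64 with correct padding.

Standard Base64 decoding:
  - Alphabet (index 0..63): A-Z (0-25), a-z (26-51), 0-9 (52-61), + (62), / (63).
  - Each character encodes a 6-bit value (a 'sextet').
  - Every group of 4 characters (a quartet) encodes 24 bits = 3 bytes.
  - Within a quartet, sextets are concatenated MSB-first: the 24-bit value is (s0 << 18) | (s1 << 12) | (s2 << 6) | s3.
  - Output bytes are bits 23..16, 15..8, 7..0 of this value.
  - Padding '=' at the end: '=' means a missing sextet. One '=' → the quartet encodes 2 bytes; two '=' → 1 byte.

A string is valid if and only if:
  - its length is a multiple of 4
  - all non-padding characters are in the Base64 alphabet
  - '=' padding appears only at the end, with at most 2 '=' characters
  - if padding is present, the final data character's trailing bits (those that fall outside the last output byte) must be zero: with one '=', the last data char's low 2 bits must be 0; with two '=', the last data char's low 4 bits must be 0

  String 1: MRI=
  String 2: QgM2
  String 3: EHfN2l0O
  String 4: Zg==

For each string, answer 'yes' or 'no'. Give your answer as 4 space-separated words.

String 1: 'MRI=' → valid
String 2: 'QgM2' → valid
String 3: 'EHfN2l0O' → valid
String 4: 'Zg==' → valid

Answer: yes yes yes yes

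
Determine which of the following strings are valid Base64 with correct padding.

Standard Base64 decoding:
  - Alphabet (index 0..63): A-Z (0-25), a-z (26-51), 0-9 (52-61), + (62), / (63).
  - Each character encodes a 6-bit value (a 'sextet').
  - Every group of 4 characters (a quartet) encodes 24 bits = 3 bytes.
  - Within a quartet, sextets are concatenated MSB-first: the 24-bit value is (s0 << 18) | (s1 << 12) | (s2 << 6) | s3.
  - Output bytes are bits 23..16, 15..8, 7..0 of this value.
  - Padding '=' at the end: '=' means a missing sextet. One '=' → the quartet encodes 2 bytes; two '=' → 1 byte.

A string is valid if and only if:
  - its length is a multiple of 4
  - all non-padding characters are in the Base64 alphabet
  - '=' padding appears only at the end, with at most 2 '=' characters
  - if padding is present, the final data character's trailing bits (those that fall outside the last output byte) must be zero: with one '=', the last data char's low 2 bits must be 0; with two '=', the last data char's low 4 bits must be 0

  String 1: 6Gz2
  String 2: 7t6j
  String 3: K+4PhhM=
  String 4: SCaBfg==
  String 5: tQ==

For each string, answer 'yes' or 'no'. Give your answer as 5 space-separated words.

String 1: '6Gz2' → valid
String 2: '7t6j' → valid
String 3: 'K+4PhhM=' → valid
String 4: 'SCaBfg==' → valid
String 5: 'tQ==' → valid

Answer: yes yes yes yes yes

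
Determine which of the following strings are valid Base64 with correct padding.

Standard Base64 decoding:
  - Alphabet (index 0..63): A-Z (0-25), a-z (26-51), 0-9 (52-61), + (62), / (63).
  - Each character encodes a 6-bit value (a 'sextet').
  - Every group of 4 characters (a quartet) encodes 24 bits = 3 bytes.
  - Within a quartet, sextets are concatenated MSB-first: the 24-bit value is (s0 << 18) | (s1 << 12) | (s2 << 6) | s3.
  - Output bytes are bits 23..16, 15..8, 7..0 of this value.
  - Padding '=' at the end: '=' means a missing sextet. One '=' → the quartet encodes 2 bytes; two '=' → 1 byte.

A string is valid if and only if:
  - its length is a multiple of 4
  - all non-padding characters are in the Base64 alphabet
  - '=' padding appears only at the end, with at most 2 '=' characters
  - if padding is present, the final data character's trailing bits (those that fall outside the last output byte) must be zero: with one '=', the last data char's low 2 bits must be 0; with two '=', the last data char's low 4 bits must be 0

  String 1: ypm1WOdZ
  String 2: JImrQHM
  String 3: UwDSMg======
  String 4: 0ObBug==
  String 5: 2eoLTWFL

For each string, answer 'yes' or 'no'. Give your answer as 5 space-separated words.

String 1: 'ypm1WOdZ' → valid
String 2: 'JImrQHM' → invalid (len=7 not mult of 4)
String 3: 'UwDSMg======' → invalid (6 pad chars (max 2))
String 4: '0ObBug==' → valid
String 5: '2eoLTWFL' → valid

Answer: yes no no yes yes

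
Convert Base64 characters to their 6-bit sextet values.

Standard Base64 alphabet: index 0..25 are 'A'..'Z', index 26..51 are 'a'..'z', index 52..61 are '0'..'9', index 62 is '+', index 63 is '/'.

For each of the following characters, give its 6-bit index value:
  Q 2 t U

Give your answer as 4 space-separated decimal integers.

'Q': A..Z range, ord('Q') − ord('A') = 16
'2': 0..9 range, 52 + ord('2') − ord('0') = 54
't': a..z range, 26 + ord('t') − ord('a') = 45
'U': A..Z range, ord('U') − ord('A') = 20

Answer: 16 54 45 20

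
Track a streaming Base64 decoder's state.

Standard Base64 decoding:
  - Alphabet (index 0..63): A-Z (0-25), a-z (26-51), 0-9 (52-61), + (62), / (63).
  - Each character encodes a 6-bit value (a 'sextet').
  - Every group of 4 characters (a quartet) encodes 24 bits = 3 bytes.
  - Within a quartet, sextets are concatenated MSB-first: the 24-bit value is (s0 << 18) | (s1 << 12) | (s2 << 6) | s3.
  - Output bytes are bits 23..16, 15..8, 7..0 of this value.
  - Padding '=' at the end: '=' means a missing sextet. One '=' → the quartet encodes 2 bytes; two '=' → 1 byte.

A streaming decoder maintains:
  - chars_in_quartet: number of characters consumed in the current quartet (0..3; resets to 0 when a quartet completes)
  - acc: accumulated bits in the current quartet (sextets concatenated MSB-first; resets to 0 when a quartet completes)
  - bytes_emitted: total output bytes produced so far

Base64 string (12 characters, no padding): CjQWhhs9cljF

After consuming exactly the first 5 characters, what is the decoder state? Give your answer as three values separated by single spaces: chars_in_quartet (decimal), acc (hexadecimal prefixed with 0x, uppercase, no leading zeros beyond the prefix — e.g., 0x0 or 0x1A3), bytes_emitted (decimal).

Answer: 1 0x21 3

Derivation:
After char 0 ('C'=2): chars_in_quartet=1 acc=0x2 bytes_emitted=0
After char 1 ('j'=35): chars_in_quartet=2 acc=0xA3 bytes_emitted=0
After char 2 ('Q'=16): chars_in_quartet=3 acc=0x28D0 bytes_emitted=0
After char 3 ('W'=22): chars_in_quartet=4 acc=0xA3416 -> emit 0A 34 16, reset; bytes_emitted=3
After char 4 ('h'=33): chars_in_quartet=1 acc=0x21 bytes_emitted=3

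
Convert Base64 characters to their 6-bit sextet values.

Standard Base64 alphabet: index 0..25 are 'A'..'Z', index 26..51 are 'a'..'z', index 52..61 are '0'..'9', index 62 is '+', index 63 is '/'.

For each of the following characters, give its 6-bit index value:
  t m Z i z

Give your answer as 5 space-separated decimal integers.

't': a..z range, 26 + ord('t') − ord('a') = 45
'm': a..z range, 26 + ord('m') − ord('a') = 38
'Z': A..Z range, ord('Z') − ord('A') = 25
'i': a..z range, 26 + ord('i') − ord('a') = 34
'z': a..z range, 26 + ord('z') − ord('a') = 51

Answer: 45 38 25 34 51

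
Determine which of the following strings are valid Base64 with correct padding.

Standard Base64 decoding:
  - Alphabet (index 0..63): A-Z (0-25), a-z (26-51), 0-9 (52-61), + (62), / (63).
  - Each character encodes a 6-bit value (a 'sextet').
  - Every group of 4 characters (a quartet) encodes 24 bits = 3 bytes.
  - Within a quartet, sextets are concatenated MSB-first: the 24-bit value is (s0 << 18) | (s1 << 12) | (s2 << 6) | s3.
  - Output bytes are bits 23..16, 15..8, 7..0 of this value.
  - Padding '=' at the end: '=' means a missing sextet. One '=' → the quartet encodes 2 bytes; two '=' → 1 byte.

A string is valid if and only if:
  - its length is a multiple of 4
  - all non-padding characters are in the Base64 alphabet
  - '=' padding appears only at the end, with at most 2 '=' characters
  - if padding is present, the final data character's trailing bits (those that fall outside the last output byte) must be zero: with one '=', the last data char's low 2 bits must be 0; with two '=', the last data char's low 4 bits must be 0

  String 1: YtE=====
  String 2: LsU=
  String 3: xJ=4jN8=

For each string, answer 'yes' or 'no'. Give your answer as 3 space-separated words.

String 1: 'YtE=====' → invalid (5 pad chars (max 2))
String 2: 'LsU=' → valid
String 3: 'xJ=4jN8=' → invalid (bad char(s): ['=']; '=' in middle)

Answer: no yes no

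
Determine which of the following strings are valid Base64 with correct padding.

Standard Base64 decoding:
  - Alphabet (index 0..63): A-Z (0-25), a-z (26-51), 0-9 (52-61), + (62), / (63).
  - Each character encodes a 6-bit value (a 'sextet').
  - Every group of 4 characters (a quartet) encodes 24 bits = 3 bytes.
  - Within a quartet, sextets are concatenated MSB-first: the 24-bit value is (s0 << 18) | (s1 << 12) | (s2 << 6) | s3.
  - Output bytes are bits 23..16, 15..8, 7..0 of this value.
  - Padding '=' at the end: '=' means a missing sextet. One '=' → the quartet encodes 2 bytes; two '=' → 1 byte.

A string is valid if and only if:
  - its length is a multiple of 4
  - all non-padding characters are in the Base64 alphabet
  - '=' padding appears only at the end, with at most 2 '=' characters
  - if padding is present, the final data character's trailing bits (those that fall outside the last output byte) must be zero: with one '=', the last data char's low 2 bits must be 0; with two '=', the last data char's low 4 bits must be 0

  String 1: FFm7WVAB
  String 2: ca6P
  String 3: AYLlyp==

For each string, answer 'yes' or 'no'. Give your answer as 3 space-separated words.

Answer: yes yes no

Derivation:
String 1: 'FFm7WVAB' → valid
String 2: 'ca6P' → valid
String 3: 'AYLlyp==' → invalid (bad trailing bits)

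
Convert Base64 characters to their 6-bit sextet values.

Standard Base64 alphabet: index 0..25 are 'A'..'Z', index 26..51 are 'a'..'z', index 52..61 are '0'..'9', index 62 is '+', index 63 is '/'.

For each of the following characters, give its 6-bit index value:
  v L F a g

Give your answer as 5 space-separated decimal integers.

'v': a..z range, 26 + ord('v') − ord('a') = 47
'L': A..Z range, ord('L') − ord('A') = 11
'F': A..Z range, ord('F') − ord('A') = 5
'a': a..z range, 26 + ord('a') − ord('a') = 26
'g': a..z range, 26 + ord('g') − ord('a') = 32

Answer: 47 11 5 26 32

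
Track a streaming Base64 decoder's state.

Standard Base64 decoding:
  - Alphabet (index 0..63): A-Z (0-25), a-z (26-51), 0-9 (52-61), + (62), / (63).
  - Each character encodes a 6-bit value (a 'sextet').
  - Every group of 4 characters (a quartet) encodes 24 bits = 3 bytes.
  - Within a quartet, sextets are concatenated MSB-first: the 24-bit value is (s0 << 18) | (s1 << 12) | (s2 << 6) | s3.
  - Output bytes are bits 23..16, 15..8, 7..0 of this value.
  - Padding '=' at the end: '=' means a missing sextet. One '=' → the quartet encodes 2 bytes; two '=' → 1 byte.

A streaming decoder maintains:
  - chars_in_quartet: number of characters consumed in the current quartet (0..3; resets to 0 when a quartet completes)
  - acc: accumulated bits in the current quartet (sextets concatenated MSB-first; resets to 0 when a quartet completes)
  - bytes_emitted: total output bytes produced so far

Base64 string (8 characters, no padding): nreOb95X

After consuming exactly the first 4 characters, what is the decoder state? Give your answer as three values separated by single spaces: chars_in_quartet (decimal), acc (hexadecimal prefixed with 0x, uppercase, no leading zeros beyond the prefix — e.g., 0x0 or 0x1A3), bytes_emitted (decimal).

After char 0 ('n'=39): chars_in_quartet=1 acc=0x27 bytes_emitted=0
After char 1 ('r'=43): chars_in_quartet=2 acc=0x9EB bytes_emitted=0
After char 2 ('e'=30): chars_in_quartet=3 acc=0x27ADE bytes_emitted=0
After char 3 ('O'=14): chars_in_quartet=4 acc=0x9EB78E -> emit 9E B7 8E, reset; bytes_emitted=3

Answer: 0 0x0 3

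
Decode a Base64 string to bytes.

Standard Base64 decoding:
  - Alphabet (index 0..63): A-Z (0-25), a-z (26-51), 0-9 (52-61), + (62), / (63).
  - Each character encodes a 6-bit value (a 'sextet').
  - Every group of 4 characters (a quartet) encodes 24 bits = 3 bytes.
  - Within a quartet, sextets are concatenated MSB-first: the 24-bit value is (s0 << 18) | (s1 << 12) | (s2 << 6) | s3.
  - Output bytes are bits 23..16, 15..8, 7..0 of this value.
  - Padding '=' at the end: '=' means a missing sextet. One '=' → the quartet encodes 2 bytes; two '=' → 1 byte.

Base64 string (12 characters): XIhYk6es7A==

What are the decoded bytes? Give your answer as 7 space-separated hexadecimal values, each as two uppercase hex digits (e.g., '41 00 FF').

After char 0 ('X'=23): chars_in_quartet=1 acc=0x17 bytes_emitted=0
After char 1 ('I'=8): chars_in_quartet=2 acc=0x5C8 bytes_emitted=0
After char 2 ('h'=33): chars_in_quartet=3 acc=0x17221 bytes_emitted=0
After char 3 ('Y'=24): chars_in_quartet=4 acc=0x5C8858 -> emit 5C 88 58, reset; bytes_emitted=3
After char 4 ('k'=36): chars_in_quartet=1 acc=0x24 bytes_emitted=3
After char 5 ('6'=58): chars_in_quartet=2 acc=0x93A bytes_emitted=3
After char 6 ('e'=30): chars_in_quartet=3 acc=0x24E9E bytes_emitted=3
After char 7 ('s'=44): chars_in_quartet=4 acc=0x93A7AC -> emit 93 A7 AC, reset; bytes_emitted=6
After char 8 ('7'=59): chars_in_quartet=1 acc=0x3B bytes_emitted=6
After char 9 ('A'=0): chars_in_quartet=2 acc=0xEC0 bytes_emitted=6
Padding '==': partial quartet acc=0xEC0 -> emit EC; bytes_emitted=7

Answer: 5C 88 58 93 A7 AC EC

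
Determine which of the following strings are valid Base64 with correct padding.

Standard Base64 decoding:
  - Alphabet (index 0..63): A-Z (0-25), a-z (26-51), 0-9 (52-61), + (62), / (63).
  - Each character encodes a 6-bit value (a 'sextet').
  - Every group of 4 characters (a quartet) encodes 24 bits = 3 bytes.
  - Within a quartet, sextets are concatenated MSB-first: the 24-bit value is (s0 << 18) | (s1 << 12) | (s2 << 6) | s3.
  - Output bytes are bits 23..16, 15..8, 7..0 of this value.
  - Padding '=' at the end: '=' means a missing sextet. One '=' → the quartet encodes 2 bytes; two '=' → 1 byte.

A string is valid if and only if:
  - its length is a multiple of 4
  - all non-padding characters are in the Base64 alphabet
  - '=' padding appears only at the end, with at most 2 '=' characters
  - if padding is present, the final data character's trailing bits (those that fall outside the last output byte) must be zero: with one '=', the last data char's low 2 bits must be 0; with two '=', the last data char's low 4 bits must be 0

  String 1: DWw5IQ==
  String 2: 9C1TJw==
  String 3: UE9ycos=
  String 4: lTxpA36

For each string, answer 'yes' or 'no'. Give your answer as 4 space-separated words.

Answer: yes yes yes no

Derivation:
String 1: 'DWw5IQ==' → valid
String 2: '9C1TJw==' → valid
String 3: 'UE9ycos=' → valid
String 4: 'lTxpA36' → invalid (len=7 not mult of 4)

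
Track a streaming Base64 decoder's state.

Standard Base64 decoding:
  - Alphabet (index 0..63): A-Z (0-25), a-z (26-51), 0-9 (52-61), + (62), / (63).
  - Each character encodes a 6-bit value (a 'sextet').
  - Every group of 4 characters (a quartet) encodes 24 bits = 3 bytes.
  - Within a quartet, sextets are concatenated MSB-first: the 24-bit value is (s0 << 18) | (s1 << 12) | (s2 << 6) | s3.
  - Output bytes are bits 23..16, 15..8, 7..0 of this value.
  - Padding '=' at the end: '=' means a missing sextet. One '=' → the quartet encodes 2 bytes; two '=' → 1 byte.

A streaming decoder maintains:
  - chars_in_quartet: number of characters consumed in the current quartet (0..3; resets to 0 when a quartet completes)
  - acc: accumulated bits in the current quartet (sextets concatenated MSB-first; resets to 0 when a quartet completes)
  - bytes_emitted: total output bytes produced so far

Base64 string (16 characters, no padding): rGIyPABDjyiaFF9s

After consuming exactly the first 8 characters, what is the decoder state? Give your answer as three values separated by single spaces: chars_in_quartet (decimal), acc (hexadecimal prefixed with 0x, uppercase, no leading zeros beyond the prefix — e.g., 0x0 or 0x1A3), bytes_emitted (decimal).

Answer: 0 0x0 6

Derivation:
After char 0 ('r'=43): chars_in_quartet=1 acc=0x2B bytes_emitted=0
After char 1 ('G'=6): chars_in_quartet=2 acc=0xAC6 bytes_emitted=0
After char 2 ('I'=8): chars_in_quartet=3 acc=0x2B188 bytes_emitted=0
After char 3 ('y'=50): chars_in_quartet=4 acc=0xAC6232 -> emit AC 62 32, reset; bytes_emitted=3
After char 4 ('P'=15): chars_in_quartet=1 acc=0xF bytes_emitted=3
After char 5 ('A'=0): chars_in_quartet=2 acc=0x3C0 bytes_emitted=3
After char 6 ('B'=1): chars_in_quartet=3 acc=0xF001 bytes_emitted=3
After char 7 ('D'=3): chars_in_quartet=4 acc=0x3C0043 -> emit 3C 00 43, reset; bytes_emitted=6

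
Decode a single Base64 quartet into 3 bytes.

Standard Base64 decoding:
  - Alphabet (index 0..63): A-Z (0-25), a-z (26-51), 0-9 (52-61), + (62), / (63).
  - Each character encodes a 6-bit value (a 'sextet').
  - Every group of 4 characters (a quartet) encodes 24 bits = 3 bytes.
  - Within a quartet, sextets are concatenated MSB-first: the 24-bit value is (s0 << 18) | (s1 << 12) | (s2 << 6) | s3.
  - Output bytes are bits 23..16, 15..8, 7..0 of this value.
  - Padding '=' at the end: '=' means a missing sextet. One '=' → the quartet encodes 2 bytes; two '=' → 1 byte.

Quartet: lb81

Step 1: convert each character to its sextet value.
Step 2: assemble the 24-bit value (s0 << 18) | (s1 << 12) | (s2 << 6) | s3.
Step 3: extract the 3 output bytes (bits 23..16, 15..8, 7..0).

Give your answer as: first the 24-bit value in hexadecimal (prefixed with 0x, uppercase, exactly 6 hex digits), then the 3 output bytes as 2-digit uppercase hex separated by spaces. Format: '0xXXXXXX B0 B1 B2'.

Sextets: l=37, b=27, 8=60, 1=53
24-bit: (37<<18) | (27<<12) | (60<<6) | 53
      = 0x940000 | 0x01B000 | 0x000F00 | 0x000035
      = 0x95BF35
Bytes: (v>>16)&0xFF=95, (v>>8)&0xFF=BF, v&0xFF=35

Answer: 0x95BF35 95 BF 35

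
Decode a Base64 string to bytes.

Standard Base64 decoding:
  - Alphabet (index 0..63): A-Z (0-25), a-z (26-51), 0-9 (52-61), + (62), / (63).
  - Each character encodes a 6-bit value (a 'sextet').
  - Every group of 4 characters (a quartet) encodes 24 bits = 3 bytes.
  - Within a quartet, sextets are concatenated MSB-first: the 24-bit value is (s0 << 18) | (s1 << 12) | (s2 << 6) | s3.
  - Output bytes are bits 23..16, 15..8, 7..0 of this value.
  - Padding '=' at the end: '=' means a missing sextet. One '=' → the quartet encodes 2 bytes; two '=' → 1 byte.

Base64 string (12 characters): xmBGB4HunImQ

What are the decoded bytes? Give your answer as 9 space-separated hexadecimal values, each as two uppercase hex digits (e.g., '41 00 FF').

After char 0 ('x'=49): chars_in_quartet=1 acc=0x31 bytes_emitted=0
After char 1 ('m'=38): chars_in_quartet=2 acc=0xC66 bytes_emitted=0
After char 2 ('B'=1): chars_in_quartet=3 acc=0x31981 bytes_emitted=0
After char 3 ('G'=6): chars_in_quartet=4 acc=0xC66046 -> emit C6 60 46, reset; bytes_emitted=3
After char 4 ('B'=1): chars_in_quartet=1 acc=0x1 bytes_emitted=3
After char 5 ('4'=56): chars_in_quartet=2 acc=0x78 bytes_emitted=3
After char 6 ('H'=7): chars_in_quartet=3 acc=0x1E07 bytes_emitted=3
After char 7 ('u'=46): chars_in_quartet=4 acc=0x781EE -> emit 07 81 EE, reset; bytes_emitted=6
After char 8 ('n'=39): chars_in_quartet=1 acc=0x27 bytes_emitted=6
After char 9 ('I'=8): chars_in_quartet=2 acc=0x9C8 bytes_emitted=6
After char 10 ('m'=38): chars_in_quartet=3 acc=0x27226 bytes_emitted=6
After char 11 ('Q'=16): chars_in_quartet=4 acc=0x9C8990 -> emit 9C 89 90, reset; bytes_emitted=9

Answer: C6 60 46 07 81 EE 9C 89 90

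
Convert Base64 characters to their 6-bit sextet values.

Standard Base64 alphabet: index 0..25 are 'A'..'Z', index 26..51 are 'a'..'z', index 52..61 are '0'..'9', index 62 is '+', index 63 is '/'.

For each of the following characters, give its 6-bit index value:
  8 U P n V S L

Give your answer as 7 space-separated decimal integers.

Answer: 60 20 15 39 21 18 11

Derivation:
'8': 0..9 range, 52 + ord('8') − ord('0') = 60
'U': A..Z range, ord('U') − ord('A') = 20
'P': A..Z range, ord('P') − ord('A') = 15
'n': a..z range, 26 + ord('n') − ord('a') = 39
'V': A..Z range, ord('V') − ord('A') = 21
'S': A..Z range, ord('S') − ord('A') = 18
'L': A..Z range, ord('L') − ord('A') = 11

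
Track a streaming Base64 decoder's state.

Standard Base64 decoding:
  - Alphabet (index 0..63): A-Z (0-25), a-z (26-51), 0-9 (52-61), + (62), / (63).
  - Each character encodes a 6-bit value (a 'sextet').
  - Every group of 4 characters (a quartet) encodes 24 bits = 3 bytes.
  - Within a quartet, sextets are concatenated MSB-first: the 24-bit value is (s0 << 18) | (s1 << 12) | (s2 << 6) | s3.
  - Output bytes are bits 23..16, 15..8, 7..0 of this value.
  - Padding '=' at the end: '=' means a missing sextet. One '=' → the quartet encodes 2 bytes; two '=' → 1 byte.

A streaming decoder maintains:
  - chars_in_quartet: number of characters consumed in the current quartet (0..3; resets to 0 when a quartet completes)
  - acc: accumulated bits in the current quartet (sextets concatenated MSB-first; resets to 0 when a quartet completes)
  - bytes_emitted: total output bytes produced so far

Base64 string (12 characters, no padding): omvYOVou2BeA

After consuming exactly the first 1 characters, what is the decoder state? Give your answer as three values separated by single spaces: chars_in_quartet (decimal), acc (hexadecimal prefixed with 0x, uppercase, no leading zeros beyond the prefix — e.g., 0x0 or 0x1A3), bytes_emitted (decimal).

After char 0 ('o'=40): chars_in_quartet=1 acc=0x28 bytes_emitted=0

Answer: 1 0x28 0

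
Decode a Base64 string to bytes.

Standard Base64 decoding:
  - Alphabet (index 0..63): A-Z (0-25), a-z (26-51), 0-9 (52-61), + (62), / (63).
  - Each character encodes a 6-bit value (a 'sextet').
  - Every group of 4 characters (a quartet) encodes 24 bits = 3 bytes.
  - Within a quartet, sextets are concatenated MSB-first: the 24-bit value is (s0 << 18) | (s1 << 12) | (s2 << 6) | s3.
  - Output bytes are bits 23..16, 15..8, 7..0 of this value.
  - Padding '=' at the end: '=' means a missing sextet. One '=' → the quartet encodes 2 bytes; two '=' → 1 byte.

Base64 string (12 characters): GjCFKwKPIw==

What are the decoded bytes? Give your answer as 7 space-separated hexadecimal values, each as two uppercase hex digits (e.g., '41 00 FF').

Answer: 1A 30 85 2B 02 8F 23

Derivation:
After char 0 ('G'=6): chars_in_quartet=1 acc=0x6 bytes_emitted=0
After char 1 ('j'=35): chars_in_quartet=2 acc=0x1A3 bytes_emitted=0
After char 2 ('C'=2): chars_in_quartet=3 acc=0x68C2 bytes_emitted=0
After char 3 ('F'=5): chars_in_quartet=4 acc=0x1A3085 -> emit 1A 30 85, reset; bytes_emitted=3
After char 4 ('K'=10): chars_in_quartet=1 acc=0xA bytes_emitted=3
After char 5 ('w'=48): chars_in_quartet=2 acc=0x2B0 bytes_emitted=3
After char 6 ('K'=10): chars_in_quartet=3 acc=0xAC0A bytes_emitted=3
After char 7 ('P'=15): chars_in_quartet=4 acc=0x2B028F -> emit 2B 02 8F, reset; bytes_emitted=6
After char 8 ('I'=8): chars_in_quartet=1 acc=0x8 bytes_emitted=6
After char 9 ('w'=48): chars_in_quartet=2 acc=0x230 bytes_emitted=6
Padding '==': partial quartet acc=0x230 -> emit 23; bytes_emitted=7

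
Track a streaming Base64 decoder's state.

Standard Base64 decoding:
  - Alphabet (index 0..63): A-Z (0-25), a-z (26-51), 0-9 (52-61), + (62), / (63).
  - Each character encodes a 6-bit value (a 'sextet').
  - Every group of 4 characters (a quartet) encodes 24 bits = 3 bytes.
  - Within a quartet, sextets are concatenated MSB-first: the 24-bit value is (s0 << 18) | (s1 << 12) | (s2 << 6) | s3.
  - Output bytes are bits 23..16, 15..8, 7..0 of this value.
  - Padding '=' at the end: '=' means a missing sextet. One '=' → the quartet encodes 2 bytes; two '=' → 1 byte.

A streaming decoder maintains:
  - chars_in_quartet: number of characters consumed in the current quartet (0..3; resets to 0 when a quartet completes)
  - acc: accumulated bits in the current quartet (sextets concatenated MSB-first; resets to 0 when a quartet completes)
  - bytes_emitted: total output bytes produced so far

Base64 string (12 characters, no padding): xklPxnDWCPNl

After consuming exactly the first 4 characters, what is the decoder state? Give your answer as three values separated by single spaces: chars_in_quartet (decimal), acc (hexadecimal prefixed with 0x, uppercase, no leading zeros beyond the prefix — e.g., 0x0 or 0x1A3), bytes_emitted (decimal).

Answer: 0 0x0 3

Derivation:
After char 0 ('x'=49): chars_in_quartet=1 acc=0x31 bytes_emitted=0
After char 1 ('k'=36): chars_in_quartet=2 acc=0xC64 bytes_emitted=0
After char 2 ('l'=37): chars_in_quartet=3 acc=0x31925 bytes_emitted=0
After char 3 ('P'=15): chars_in_quartet=4 acc=0xC6494F -> emit C6 49 4F, reset; bytes_emitted=3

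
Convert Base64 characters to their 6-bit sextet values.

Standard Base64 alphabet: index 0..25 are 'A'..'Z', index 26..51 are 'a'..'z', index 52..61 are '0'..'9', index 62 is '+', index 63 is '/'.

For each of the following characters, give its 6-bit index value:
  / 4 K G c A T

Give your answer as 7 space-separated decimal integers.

Answer: 63 56 10 6 28 0 19

Derivation:
'/': index 63
'4': 0..9 range, 52 + ord('4') − ord('0') = 56
'K': A..Z range, ord('K') − ord('A') = 10
'G': A..Z range, ord('G') − ord('A') = 6
'c': a..z range, 26 + ord('c') − ord('a') = 28
'A': A..Z range, ord('A') − ord('A') = 0
'T': A..Z range, ord('T') − ord('A') = 19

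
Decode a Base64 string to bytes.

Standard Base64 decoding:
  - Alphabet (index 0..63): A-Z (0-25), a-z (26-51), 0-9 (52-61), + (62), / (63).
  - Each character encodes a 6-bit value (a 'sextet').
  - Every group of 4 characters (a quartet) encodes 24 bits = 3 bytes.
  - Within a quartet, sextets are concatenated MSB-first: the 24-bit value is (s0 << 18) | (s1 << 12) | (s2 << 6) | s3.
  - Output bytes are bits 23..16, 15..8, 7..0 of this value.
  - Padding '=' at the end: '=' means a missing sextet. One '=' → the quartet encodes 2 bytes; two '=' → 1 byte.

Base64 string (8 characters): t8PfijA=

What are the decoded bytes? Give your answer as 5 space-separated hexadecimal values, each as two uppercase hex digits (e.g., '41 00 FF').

After char 0 ('t'=45): chars_in_quartet=1 acc=0x2D bytes_emitted=0
After char 1 ('8'=60): chars_in_quartet=2 acc=0xB7C bytes_emitted=0
After char 2 ('P'=15): chars_in_quartet=3 acc=0x2DF0F bytes_emitted=0
After char 3 ('f'=31): chars_in_quartet=4 acc=0xB7C3DF -> emit B7 C3 DF, reset; bytes_emitted=3
After char 4 ('i'=34): chars_in_quartet=1 acc=0x22 bytes_emitted=3
After char 5 ('j'=35): chars_in_quartet=2 acc=0x8A3 bytes_emitted=3
After char 6 ('A'=0): chars_in_quartet=3 acc=0x228C0 bytes_emitted=3
Padding '=': partial quartet acc=0x228C0 -> emit 8A 30; bytes_emitted=5

Answer: B7 C3 DF 8A 30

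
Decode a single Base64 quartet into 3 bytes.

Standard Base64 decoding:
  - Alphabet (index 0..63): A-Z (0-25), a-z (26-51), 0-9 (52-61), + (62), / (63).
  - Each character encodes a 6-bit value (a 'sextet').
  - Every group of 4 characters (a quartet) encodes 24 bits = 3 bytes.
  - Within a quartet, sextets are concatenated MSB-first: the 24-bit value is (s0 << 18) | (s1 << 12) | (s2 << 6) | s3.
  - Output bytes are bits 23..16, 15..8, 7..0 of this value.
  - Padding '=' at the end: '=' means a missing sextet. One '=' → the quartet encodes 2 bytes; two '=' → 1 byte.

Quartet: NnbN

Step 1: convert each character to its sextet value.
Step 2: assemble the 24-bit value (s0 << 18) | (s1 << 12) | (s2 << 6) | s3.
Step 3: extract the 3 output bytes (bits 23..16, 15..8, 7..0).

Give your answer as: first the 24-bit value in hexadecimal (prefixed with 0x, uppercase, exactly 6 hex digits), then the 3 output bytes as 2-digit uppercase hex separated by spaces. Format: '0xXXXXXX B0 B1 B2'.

Sextets: N=13, n=39, b=27, N=13
24-bit: (13<<18) | (39<<12) | (27<<6) | 13
      = 0x340000 | 0x027000 | 0x0006C0 | 0x00000D
      = 0x3676CD
Bytes: (v>>16)&0xFF=36, (v>>8)&0xFF=76, v&0xFF=CD

Answer: 0x3676CD 36 76 CD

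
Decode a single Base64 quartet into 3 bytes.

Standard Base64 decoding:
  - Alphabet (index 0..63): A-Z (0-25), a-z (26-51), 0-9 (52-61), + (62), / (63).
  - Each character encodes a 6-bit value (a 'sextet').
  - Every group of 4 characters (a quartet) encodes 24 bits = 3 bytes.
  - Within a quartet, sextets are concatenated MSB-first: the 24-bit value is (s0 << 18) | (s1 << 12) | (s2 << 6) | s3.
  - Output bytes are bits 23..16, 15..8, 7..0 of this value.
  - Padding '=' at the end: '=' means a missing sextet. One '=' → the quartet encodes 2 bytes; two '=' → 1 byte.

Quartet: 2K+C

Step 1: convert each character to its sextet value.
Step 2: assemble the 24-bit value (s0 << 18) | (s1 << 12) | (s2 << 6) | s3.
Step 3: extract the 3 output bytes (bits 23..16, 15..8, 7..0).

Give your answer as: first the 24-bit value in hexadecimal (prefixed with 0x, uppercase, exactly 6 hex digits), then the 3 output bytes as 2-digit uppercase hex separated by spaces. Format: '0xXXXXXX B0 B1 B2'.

Sextets: 2=54, K=10, +=62, C=2
24-bit: (54<<18) | (10<<12) | (62<<6) | 2
      = 0xD80000 | 0x00A000 | 0x000F80 | 0x000002
      = 0xD8AF82
Bytes: (v>>16)&0xFF=D8, (v>>8)&0xFF=AF, v&0xFF=82

Answer: 0xD8AF82 D8 AF 82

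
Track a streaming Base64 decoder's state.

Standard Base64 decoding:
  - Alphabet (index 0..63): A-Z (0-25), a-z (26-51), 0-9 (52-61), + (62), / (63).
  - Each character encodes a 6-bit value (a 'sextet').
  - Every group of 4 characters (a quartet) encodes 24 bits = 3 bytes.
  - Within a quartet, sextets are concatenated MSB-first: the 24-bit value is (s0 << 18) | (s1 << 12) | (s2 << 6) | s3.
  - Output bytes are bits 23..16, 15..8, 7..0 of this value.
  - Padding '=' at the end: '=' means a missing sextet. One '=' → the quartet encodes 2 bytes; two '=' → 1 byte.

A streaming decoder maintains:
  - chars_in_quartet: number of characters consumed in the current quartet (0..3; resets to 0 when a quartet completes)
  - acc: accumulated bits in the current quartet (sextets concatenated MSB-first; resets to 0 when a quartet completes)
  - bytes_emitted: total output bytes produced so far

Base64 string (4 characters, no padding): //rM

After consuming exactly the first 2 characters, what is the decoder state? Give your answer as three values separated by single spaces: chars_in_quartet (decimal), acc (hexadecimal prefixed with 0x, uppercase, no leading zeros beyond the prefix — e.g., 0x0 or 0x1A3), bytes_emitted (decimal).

After char 0 ('/'=63): chars_in_quartet=1 acc=0x3F bytes_emitted=0
After char 1 ('/'=63): chars_in_quartet=2 acc=0xFFF bytes_emitted=0

Answer: 2 0xFFF 0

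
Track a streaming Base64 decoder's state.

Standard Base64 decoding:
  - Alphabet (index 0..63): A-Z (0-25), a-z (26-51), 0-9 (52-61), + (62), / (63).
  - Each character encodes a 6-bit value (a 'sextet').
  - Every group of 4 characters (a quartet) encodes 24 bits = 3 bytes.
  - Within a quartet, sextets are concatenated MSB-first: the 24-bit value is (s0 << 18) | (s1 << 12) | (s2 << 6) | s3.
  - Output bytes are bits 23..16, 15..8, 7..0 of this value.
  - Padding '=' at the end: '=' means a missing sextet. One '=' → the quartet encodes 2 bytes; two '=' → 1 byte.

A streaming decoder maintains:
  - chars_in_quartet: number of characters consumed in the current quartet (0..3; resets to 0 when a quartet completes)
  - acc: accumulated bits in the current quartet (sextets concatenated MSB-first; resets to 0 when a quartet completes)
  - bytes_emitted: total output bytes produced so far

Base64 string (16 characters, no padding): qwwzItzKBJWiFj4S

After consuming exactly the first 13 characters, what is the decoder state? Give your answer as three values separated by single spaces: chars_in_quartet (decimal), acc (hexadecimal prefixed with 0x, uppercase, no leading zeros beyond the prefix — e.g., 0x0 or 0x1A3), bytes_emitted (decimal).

After char 0 ('q'=42): chars_in_quartet=1 acc=0x2A bytes_emitted=0
After char 1 ('w'=48): chars_in_quartet=2 acc=0xAB0 bytes_emitted=0
After char 2 ('w'=48): chars_in_quartet=3 acc=0x2AC30 bytes_emitted=0
After char 3 ('z'=51): chars_in_quartet=4 acc=0xAB0C33 -> emit AB 0C 33, reset; bytes_emitted=3
After char 4 ('I'=8): chars_in_quartet=1 acc=0x8 bytes_emitted=3
After char 5 ('t'=45): chars_in_quartet=2 acc=0x22D bytes_emitted=3
After char 6 ('z'=51): chars_in_quartet=3 acc=0x8B73 bytes_emitted=3
After char 7 ('K'=10): chars_in_quartet=4 acc=0x22DCCA -> emit 22 DC CA, reset; bytes_emitted=6
After char 8 ('B'=1): chars_in_quartet=1 acc=0x1 bytes_emitted=6
After char 9 ('J'=9): chars_in_quartet=2 acc=0x49 bytes_emitted=6
After char 10 ('W'=22): chars_in_quartet=3 acc=0x1256 bytes_emitted=6
After char 11 ('i'=34): chars_in_quartet=4 acc=0x495A2 -> emit 04 95 A2, reset; bytes_emitted=9
After char 12 ('F'=5): chars_in_quartet=1 acc=0x5 bytes_emitted=9

Answer: 1 0x5 9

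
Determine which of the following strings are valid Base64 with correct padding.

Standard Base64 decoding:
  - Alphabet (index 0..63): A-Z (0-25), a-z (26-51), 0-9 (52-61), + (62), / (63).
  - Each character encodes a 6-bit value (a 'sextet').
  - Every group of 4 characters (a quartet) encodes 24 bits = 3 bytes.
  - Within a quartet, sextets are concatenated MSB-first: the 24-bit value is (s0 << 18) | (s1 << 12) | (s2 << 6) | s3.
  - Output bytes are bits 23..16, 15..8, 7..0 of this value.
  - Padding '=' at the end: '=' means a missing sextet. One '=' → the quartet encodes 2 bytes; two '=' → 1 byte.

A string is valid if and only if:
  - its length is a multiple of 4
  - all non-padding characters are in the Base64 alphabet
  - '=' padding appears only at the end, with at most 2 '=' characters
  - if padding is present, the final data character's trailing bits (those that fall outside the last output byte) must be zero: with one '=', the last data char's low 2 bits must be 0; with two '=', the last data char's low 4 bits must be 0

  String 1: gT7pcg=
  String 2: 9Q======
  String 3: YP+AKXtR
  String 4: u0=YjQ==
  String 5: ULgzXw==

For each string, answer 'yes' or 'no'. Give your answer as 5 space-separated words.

String 1: 'gT7pcg=' → invalid (len=7 not mult of 4)
String 2: '9Q======' → invalid (6 pad chars (max 2))
String 3: 'YP+AKXtR' → valid
String 4: 'u0=YjQ==' → invalid (bad char(s): ['=']; '=' in middle)
String 5: 'ULgzXw==' → valid

Answer: no no yes no yes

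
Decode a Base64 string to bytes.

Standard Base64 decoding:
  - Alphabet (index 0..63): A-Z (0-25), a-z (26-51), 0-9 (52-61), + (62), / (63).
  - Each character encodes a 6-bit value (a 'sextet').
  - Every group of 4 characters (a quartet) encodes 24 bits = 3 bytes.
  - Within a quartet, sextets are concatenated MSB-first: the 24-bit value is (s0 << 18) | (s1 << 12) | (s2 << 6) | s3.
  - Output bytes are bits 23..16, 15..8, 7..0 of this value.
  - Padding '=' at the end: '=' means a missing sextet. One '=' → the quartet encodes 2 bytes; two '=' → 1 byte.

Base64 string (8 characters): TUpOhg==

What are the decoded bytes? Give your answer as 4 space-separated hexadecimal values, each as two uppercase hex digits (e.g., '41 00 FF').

After char 0 ('T'=19): chars_in_quartet=1 acc=0x13 bytes_emitted=0
After char 1 ('U'=20): chars_in_quartet=2 acc=0x4D4 bytes_emitted=0
After char 2 ('p'=41): chars_in_quartet=3 acc=0x13529 bytes_emitted=0
After char 3 ('O'=14): chars_in_quartet=4 acc=0x4D4A4E -> emit 4D 4A 4E, reset; bytes_emitted=3
After char 4 ('h'=33): chars_in_quartet=1 acc=0x21 bytes_emitted=3
After char 5 ('g'=32): chars_in_quartet=2 acc=0x860 bytes_emitted=3
Padding '==': partial quartet acc=0x860 -> emit 86; bytes_emitted=4

Answer: 4D 4A 4E 86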